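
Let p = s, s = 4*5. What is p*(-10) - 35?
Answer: -235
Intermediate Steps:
s = 20
p = 20
p*(-10) - 35 = 20*(-10) - 35 = -200 - 35 = -235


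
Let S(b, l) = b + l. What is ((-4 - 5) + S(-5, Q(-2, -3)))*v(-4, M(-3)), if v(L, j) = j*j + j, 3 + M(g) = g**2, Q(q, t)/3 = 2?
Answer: -336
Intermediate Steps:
Q(q, t) = 6 (Q(q, t) = 3*2 = 6)
M(g) = -3 + g**2
v(L, j) = j + j**2 (v(L, j) = j**2 + j = j + j**2)
((-4 - 5) + S(-5, Q(-2, -3)))*v(-4, M(-3)) = ((-4 - 5) + (-5 + 6))*((-3 + (-3)**2)*(1 + (-3 + (-3)**2))) = (-9 + 1)*((-3 + 9)*(1 + (-3 + 9))) = -48*(1 + 6) = -48*7 = -8*42 = -336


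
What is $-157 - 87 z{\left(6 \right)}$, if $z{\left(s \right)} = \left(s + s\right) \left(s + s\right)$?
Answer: $-12685$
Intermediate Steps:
$z{\left(s \right)} = 4 s^{2}$ ($z{\left(s \right)} = 2 s 2 s = 4 s^{2}$)
$-157 - 87 z{\left(6 \right)} = -157 - 87 \cdot 4 \cdot 6^{2} = -157 - 87 \cdot 4 \cdot 36 = -157 - 12528 = -12685$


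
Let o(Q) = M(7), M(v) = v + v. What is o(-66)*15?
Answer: 210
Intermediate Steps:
M(v) = 2*v
o(Q) = 14 (o(Q) = 2*7 = 14)
o(-66)*15 = 14*15 = 210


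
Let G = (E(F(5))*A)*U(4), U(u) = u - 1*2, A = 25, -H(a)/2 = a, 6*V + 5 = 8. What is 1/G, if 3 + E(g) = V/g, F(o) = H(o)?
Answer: -2/305 ≈ -0.0065574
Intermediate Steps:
V = ½ (V = -⅚ + (⅙)*8 = -⅚ + 4/3 = ½ ≈ 0.50000)
H(a) = -2*a
F(o) = -2*o
U(u) = -2 + u (U(u) = u - 2 = -2 + u)
E(g) = -3 + 1/(2*g)
G = -305/2 (G = ((-3 + 1/(2*((-2*5))))*25)*(-2 + 4) = ((-3 + (½)/(-10))*25)*2 = ((-3 + (½)*(-⅒))*25)*2 = ((-3 - 1/20)*25)*2 = -61/20*25*2 = -305/4*2 = -305/2 ≈ -152.50)
1/G = 1/(-305/2) = -2/305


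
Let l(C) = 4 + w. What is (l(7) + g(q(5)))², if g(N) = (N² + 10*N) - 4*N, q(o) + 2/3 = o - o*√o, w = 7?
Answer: 4825129/81 - 715880*√5/27 ≈ 282.22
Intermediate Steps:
q(o) = -⅔ + o - o^(3/2) (q(o) = -⅔ + (o - o*√o) = -⅔ + (o - o^(3/2)) = -⅔ + o - o^(3/2))
l(C) = 11 (l(C) = 4 + 7 = 11)
g(N) = N² + 6*N
(l(7) + g(q(5)))² = (11 + (-⅔ + 5 - 5^(3/2))*(6 + (-⅔ + 5 - 5^(3/2))))² = (11 + (-⅔ + 5 - 5*√5)*(6 + (-⅔ + 5 - 5*√5)))² = (11 + (13/3 - 5*√5)*(6 + (13/3 - 5*√5)))² = (11 + (13/3 - 5*√5)*(31/3 - 5*√5))²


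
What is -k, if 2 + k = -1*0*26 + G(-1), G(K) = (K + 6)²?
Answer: -23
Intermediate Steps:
G(K) = (6 + K)²
k = 23 (k = -2 + (-1*0*26 + (6 - 1)²) = -2 + (0*26 + 5²) = -2 + (0 + 25) = -2 + 25 = 23)
-k = -1*23 = -23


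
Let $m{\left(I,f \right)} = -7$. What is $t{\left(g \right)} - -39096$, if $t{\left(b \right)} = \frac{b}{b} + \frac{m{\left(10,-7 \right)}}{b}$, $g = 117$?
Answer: $\frac{4574342}{117} \approx 39097.0$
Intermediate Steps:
$t{\left(b \right)} = 1 - \frac{7}{b}$ ($t{\left(b \right)} = \frac{b}{b} - \frac{7}{b} = 1 - \frac{7}{b}$)
$t{\left(g \right)} - -39096 = \frac{-7 + 117}{117} - -39096 = \frac{1}{117} \cdot 110 + 39096 = \frac{110}{117} + 39096 = \frac{4574342}{117}$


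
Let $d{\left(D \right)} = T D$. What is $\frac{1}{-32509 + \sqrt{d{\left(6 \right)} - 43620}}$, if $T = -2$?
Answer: $- \frac{32509}{1056878713} - \frac{12 i \sqrt{303}}{1056878713} \approx -3.0759 \cdot 10^{-5} - 1.9764 \cdot 10^{-7} i$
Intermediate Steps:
$d{\left(D \right)} = - 2 D$
$\frac{1}{-32509 + \sqrt{d{\left(6 \right)} - 43620}} = \frac{1}{-32509 + \sqrt{\left(-2\right) 6 - 43620}} = \frac{1}{-32509 + \sqrt{-12 - 43620}} = \frac{1}{-32509 + \sqrt{-43632}} = \frac{1}{-32509 + 12 i \sqrt{303}}$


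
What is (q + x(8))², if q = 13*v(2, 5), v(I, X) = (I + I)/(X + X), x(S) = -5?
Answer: 1/25 ≈ 0.040000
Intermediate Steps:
v(I, X) = I/X (v(I, X) = (2*I)/((2*X)) = (2*I)*(1/(2*X)) = I/X)
q = 26/5 (q = 13*(2/5) = 13*(2*(⅕)) = 13*(⅖) = 26/5 ≈ 5.2000)
(q + x(8))² = (26/5 - 5)² = (⅕)² = 1/25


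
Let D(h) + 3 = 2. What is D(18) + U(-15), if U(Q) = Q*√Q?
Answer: -1 - 15*I*√15 ≈ -1.0 - 58.095*I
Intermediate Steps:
D(h) = -1 (D(h) = -3 + 2 = -1)
U(Q) = Q^(3/2)
D(18) + U(-15) = -1 + (-15)^(3/2) = -1 - 15*I*√15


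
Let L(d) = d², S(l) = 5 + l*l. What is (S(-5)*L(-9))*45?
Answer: 109350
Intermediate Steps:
S(l) = 5 + l²
(S(-5)*L(-9))*45 = ((5 + (-5)²)*(-9)²)*45 = ((5 + 25)*81)*45 = (30*81)*45 = 2430*45 = 109350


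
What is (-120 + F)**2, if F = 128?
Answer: 64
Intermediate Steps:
(-120 + F)**2 = (-120 + 128)**2 = 8**2 = 64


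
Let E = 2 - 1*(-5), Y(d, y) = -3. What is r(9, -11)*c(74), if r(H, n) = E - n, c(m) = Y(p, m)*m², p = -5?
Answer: -295704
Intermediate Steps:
E = 7 (E = 2 + 5 = 7)
c(m) = -3*m²
r(H, n) = 7 - n
r(9, -11)*c(74) = (7 - 1*(-11))*(-3*74²) = (7 + 11)*(-3*5476) = 18*(-16428) = -295704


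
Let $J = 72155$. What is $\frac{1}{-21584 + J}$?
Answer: $\frac{1}{50571} \approx 1.9774 \cdot 10^{-5}$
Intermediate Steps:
$\frac{1}{-21584 + J} = \frac{1}{-21584 + 72155} = \frac{1}{50571}$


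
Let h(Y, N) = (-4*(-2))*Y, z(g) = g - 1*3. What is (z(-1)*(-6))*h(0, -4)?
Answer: 0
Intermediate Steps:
z(g) = -3 + g (z(g) = g - 3 = -3 + g)
h(Y, N) = 8*Y
(z(-1)*(-6))*h(0, -4) = ((-3 - 1)*(-6))*(8*0) = -4*(-6)*0 = 24*0 = 0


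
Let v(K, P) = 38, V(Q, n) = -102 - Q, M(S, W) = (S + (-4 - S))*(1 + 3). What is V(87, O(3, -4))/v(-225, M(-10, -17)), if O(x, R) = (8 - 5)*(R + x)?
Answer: -189/38 ≈ -4.9737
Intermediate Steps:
M(S, W) = -16 (M(S, W) = -4*4 = -16)
O(x, R) = 3*R + 3*x (O(x, R) = 3*(R + x) = 3*R + 3*x)
V(87, O(3, -4))/v(-225, M(-10, -17)) = (-102 - 1*87)/38 = (-102 - 87)*(1/38) = -189*1/38 = -189/38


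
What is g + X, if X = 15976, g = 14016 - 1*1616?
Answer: 28376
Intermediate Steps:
g = 12400 (g = 14016 - 1616 = 12400)
g + X = 12400 + 15976 = 28376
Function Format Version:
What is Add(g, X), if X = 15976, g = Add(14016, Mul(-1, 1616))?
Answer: 28376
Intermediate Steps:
g = 12400 (g = Add(14016, -1616) = 12400)
Add(g, X) = Add(12400, 15976) = 28376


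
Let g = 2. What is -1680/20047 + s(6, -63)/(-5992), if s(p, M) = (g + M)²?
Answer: -84661447/120121624 ≈ -0.70480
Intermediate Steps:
s(p, M) = (2 + M)²
-1680/20047 + s(6, -63)/(-5992) = -1680/20047 + (2 - 63)²/(-5992) = -1680*1/20047 + (-61)²*(-1/5992) = -1680/20047 + 3721*(-1/5992) = -1680/20047 - 3721/5992 = -84661447/120121624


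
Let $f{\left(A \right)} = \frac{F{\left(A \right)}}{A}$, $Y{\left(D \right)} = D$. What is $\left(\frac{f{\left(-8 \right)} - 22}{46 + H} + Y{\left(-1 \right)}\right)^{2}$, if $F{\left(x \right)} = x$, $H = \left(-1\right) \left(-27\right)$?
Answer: $\frac{8836}{5329} \approx 1.6581$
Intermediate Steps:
$H = 27$
$f{\left(A \right)} = 1$ ($f{\left(A \right)} = \frac{A}{A} = 1$)
$\left(\frac{f{\left(-8 \right)} - 22}{46 + H} + Y{\left(-1 \right)}\right)^{2} = \left(\frac{1 - 22}{46 + 27} - 1\right)^{2} = \left(- \frac{21}{73} - 1\right)^{2} = \left(- \frac{94}{73}\right)^{2} = \frac{8836}{5329}$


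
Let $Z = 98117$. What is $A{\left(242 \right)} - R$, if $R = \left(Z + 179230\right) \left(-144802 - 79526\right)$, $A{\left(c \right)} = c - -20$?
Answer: $62216698078$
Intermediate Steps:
$A{\left(c \right)} = 20 + c$ ($A{\left(c \right)} = c + 20 = 20 + c$)
$R = -62216697816$ ($R = \left(98117 + 179230\right) \left(-144802 - 79526\right) = 277347 \left(-144802 - 79526\right) = 277347 \left(-224328\right) = -62216697816$)
$A{\left(242 \right)} - R = \left(20 + 242\right) - -62216697816 = 262 + 62216697816 = 62216698078$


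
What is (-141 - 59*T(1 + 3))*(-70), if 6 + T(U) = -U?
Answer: -31430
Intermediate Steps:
T(U) = -6 - U
(-141 - 59*T(1 + 3))*(-70) = (-141 - 59*(-6 - (1 + 3)))*(-70) = (-141 - 59*(-6 - 1*4))*(-70) = (-141 - 59*(-6 - 4))*(-70) = (-141 - 59*(-10))*(-70) = (-141 + 590)*(-70) = 449*(-70) = -31430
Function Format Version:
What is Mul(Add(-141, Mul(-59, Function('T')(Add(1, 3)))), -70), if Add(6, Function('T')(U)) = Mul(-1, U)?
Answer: -31430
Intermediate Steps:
Function('T')(U) = Add(-6, Mul(-1, U))
Mul(Add(-141, Mul(-59, Function('T')(Add(1, 3)))), -70) = Mul(Add(-141, Mul(-59, Add(-6, Mul(-1, Add(1, 3))))), -70) = Mul(Add(-141, Mul(-59, Add(-6, Mul(-1, 4)))), -70) = Mul(Add(-141, Mul(-59, Add(-6, -4))), -70) = Mul(Add(-141, Mul(-59, -10)), -70) = Mul(Add(-141, 590), -70) = Mul(449, -70) = -31430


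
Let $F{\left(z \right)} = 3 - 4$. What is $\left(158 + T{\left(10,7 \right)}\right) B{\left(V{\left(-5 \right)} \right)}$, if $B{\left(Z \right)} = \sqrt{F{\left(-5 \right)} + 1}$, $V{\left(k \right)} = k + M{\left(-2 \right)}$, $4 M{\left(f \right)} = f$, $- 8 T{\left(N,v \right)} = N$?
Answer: $0$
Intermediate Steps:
$F{\left(z \right)} = -1$
$T{\left(N,v \right)} = - \frac{N}{8}$
$M{\left(f \right)} = \frac{f}{4}$
$V{\left(k \right)} = - \frac{1}{2} + k$ ($V{\left(k \right)} = k + \frac{1}{4} \left(-2\right) = k - \frac{1}{2} = - \frac{1}{2} + k$)
$B{\left(Z \right)} = 0$ ($B{\left(Z \right)} = \sqrt{-1 + 1} = \sqrt{0} = 0$)
$\left(158 + T{\left(10,7 \right)}\right) B{\left(V{\left(-5 \right)} \right)} = \left(158 - \frac{5}{4}\right) 0 = \frac{627}{4} \cdot 0 = 0$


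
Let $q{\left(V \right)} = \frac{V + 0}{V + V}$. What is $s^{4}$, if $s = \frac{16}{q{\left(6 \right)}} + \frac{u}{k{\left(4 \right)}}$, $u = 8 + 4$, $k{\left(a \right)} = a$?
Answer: $1500625$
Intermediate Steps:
$u = 12$
$q{\left(V \right)} = \frac{1}{2}$ ($q{\left(V \right)} = \frac{V}{2 V} = V \frac{1}{2 V} = \frac{1}{2}$)
$s = 35$ ($s = 16 \frac{1}{\frac{1}{2}} + \frac{12}{4} = 16 \cdot 2 + 12 \cdot \frac{1}{4} = 32 + 3 = 35$)
$s^{4} = 35^{4} = 1500625$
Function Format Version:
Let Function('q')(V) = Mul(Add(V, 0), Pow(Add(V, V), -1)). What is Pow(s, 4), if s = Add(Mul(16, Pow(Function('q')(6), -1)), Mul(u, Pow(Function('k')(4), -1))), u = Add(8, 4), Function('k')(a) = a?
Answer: 1500625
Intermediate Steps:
u = 12
Function('q')(V) = Rational(1, 2) (Function('q')(V) = Mul(V, Pow(Mul(2, V), -1)) = Mul(V, Mul(Rational(1, 2), Pow(V, -1))) = Rational(1, 2))
s = 35 (s = Add(Mul(16, Pow(Rational(1, 2), -1)), Mul(12, Pow(4, -1))) = Add(Mul(16, 2), Mul(12, Rational(1, 4))) = Add(32, 3) = 35)
Pow(s, 4) = Pow(35, 4) = 1500625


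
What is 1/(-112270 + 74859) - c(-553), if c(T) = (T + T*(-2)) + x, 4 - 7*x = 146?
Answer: -139505626/261877 ≈ -532.71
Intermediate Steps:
x = -142/7 (x = 4/7 - ⅐*146 = 4/7 - 146/7 = -142/7 ≈ -20.286)
c(T) = -142/7 - T (c(T) = (T + T*(-2)) - 142/7 = (T - 2*T) - 142/7 = -T - 142/7 = -142/7 - T)
1/(-112270 + 74859) - c(-553) = 1/(-112270 + 74859) - (-142/7 - 1*(-553)) = 1/(-37411) - (-142/7 + 553) = -1/37411 - 1*3729/7 = -1/37411 - 3729/7 = -139505626/261877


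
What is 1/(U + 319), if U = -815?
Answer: -1/496 ≈ -0.0020161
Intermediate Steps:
1/(U + 319) = 1/(-815 + 319) = 1/(-496) = -1/496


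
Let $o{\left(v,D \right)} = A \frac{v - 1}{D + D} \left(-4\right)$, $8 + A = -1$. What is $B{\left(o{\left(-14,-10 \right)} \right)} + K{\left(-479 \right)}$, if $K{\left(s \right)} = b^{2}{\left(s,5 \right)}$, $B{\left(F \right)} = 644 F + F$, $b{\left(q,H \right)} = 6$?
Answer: $17451$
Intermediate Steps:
$A = -9$ ($A = -8 - 1 = -9$)
$o{\left(v,D \right)} = \frac{18 \left(-1 + v\right)}{D}$ ($o{\left(v,D \right)} = - 9 \frac{v - 1}{D + D} \left(-4\right) = - 9 \frac{-1 + v}{2 D} \left(-4\right) = - \frac{9 \left(-1 + v\right)}{2 D} \left(-4\right) = \frac{18 \left(-1 + v\right)}{D}$)
$B{\left(F \right)} = 645 F$
$K{\left(s \right)} = 36$ ($K{\left(s \right)} = 6^{2} = 36$)
$B{\left(o{\left(-14,-10 \right)} \right)} + K{\left(-479 \right)} = 645 \frac{18 \left(-1 - 14\right)}{-10} + 36 = 645 \cdot 18 \left(- \frac{1}{10}\right) \left(-15\right) + 36 = 645 \cdot 27 + 36 = 17415 + 36 = 17451$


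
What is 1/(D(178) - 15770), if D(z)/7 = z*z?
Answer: 1/206018 ≈ 4.8539e-6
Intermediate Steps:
D(z) = 7*z² (D(z) = 7*(z*z) = 7*z²)
1/(D(178) - 15770) = 1/(7*178² - 15770) = 1/(7*31684 - 15770) = 1/(221788 - 15770) = 1/206018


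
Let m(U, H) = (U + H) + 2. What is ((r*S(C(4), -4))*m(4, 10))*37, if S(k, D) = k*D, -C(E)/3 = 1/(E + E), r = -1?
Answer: -888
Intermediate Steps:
C(E) = -3/(2*E) (C(E) = -3/(E + E) = -3*1/(2*E) = -3/(2*E))
S(k, D) = D*k
m(U, H) = 2 + H + U (m(U, H) = (H + U) + 2 = 2 + H + U)
((r*S(C(4), -4))*m(4, 10))*37 = ((-(-4)*(-3/2/4))*(2 + 10 + 4))*37 = (-(-4)*(-3/2*¼)*16)*37 = (-(-4)*(-3)/8*16)*37 = (-1*3/2*16)*37 = -3/2*16*37 = -24*37 = -888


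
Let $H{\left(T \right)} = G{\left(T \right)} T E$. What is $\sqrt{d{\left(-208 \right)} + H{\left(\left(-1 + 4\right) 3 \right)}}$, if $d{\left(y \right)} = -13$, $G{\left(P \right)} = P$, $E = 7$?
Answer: $\sqrt{554} \approx 23.537$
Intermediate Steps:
$H{\left(T \right)} = 7 T^{2}$ ($H{\left(T \right)} = T T 7 = T^{2} \cdot 7 = 7 T^{2}$)
$\sqrt{d{\left(-208 \right)} + H{\left(\left(-1 + 4\right) 3 \right)}} = \sqrt{-13 + 7 \left(\left(-1 + 4\right) 3\right)^{2}} = \sqrt{-13 + 7 \left(3 \cdot 3\right)^{2}} = \sqrt{-13 + 7 \cdot 9^{2}} = \sqrt{-13 + 7 \cdot 81} = \sqrt{-13 + 567} = \sqrt{554}$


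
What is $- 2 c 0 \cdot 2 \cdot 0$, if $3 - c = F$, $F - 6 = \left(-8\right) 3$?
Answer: $0$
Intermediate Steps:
$F = -18$ ($F = 6 - 24 = -18$)
$c = 21$ ($c = 3 - -18 = 3 + 18 = 21$)
$- 2 c 0 \cdot 2 \cdot 0 = \left(-2\right) 21 \cdot 0 \cdot 2 \cdot 0 = - 42 \cdot 0 \cdot 0 = \left(-42\right) 0 = 0$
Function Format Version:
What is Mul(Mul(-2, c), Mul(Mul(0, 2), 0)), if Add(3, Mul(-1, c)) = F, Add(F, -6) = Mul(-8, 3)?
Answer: 0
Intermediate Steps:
F = -18 (F = Add(6, Mul(-8, 3)) = Add(6, -24) = -18)
c = 21 (c = Add(3, Mul(-1, -18)) = Add(3, 18) = 21)
Mul(Mul(-2, c), Mul(Mul(0, 2), 0)) = Mul(Mul(-2, 21), Mul(Mul(0, 2), 0)) = Mul(-42, Mul(0, 0)) = Mul(-42, 0) = 0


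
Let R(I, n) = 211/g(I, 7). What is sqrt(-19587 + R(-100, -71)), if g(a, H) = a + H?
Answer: I*sqrt(169427586)/93 ≈ 139.96*I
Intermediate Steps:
g(a, H) = H + a
R(I, n) = 211/(7 + I)
sqrt(-19587 + R(-100, -71)) = sqrt(-19587 + 211/(7 - 100)) = sqrt(-19587 + 211/(-93)) = sqrt(-19587 + 211*(-1/93)) = sqrt(-19587 - 211/93) = sqrt(-1821802/93) = I*sqrt(169427586)/93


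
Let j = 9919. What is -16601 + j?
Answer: -6682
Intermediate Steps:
-16601 + j = -16601 + 9919 = -6682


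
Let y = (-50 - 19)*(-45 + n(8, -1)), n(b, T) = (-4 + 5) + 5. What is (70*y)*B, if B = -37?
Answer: -6969690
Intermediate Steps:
n(b, T) = 6 (n(b, T) = 1 + 5 = 6)
y = 2691 (y = (-50 - 19)*(-45 + 6) = -69*(-39) = 2691)
(70*y)*B = (70*2691)*(-37) = 188370*(-37) = -6969690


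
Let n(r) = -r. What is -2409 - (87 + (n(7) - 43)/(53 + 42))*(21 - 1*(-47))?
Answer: -157495/19 ≈ -8289.2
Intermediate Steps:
-2409 - (87 + (n(7) - 43)/(53 + 42))*(21 - 1*(-47)) = -2409 - (87 + (-1*7 - 43)/(53 + 42))*(21 - 1*(-47)) = -2409 - (87 + (-7 - 43)/95)*(21 + 47) = -2409 - (87 - 50*1/95)*68 = -2409 - (87 - 10/19)*68 = -2409 - 1643*68/19 = -2409 - 1*111724/19 = -2409 - 111724/19 = -157495/19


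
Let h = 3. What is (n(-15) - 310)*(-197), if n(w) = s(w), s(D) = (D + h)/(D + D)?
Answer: 304956/5 ≈ 60991.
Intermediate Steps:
s(D) = (3 + D)/(2*D) (s(D) = (D + 3)/(D + D) = (3 + D)/((2*D)) = (3 + D)*(1/(2*D)) = (3 + D)/(2*D))
n(w) = (3 + w)/(2*w)
(n(-15) - 310)*(-197) = ((1/2)*(3 - 15)/(-15) - 310)*(-197) = ((1/2)*(-1/15)*(-12) - 310)*(-197) = (2/5 - 310)*(-197) = -1548/5*(-197) = 304956/5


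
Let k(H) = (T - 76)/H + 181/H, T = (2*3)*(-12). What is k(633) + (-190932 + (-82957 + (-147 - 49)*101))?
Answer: -61967524/211 ≈ -2.9369e+5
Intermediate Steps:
T = -72 (T = 6*(-12) = -72)
k(H) = 33/H (k(H) = (-72 - 76)/H + 181/H = -148/H + 181/H = 33/H)
k(633) + (-190932 + (-82957 + (-147 - 49)*101)) = 33/633 + (-190932 + (-82957 + (-147 - 49)*101)) = 33*(1/633) + (-190932 + (-82957 - 196*101)) = 11/211 + (-190932 + (-82957 - 19796)) = 11/211 + (-190932 - 102753) = 11/211 - 293685 = -61967524/211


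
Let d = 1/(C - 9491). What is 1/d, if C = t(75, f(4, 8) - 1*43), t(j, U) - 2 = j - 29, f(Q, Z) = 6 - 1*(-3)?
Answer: -9443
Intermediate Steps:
f(Q, Z) = 9 (f(Q, Z) = 6 + 3 = 9)
t(j, U) = -27 + j (t(j, U) = 2 + (j - 29) = 2 + (-29 + j) = -27 + j)
C = 48 (C = -27 + 75 = 48)
d = -1/9443 (d = 1/(48 - 9491) = 1/(-9443) = -1/9443 ≈ -0.00010590)
1/d = 1/(-1/9443) = -9443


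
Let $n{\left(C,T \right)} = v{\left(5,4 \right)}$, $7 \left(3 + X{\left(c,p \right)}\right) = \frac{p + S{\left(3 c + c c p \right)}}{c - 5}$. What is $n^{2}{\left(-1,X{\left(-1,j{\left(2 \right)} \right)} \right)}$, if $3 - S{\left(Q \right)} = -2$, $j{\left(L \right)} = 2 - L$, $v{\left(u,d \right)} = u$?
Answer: $25$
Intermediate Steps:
$S{\left(Q \right)} = 5$ ($S{\left(Q \right)} = 3 - -2 = 3 + 2 = 5$)
$X{\left(c,p \right)} = -3 + \frac{5 + p}{7 \left(-5 + c\right)}$ ($X{\left(c,p \right)} = -3 + \frac{\left(p + 5\right) \frac{1}{c - 5}}{7} = -3 + \frac{\left(5 + p\right) \frac{1}{-5 + c}}{7} = -3 + \frac{\frac{1}{-5 + c} \left(5 + p\right)}{7} = -3 + \frac{5 + p}{7 \left(-5 + c\right)}$)
$n{\left(C,T \right)} = 5$
$n^{2}{\left(-1,X{\left(-1,j{\left(2 \right)} \right)} \right)} = 5^{2} = 25$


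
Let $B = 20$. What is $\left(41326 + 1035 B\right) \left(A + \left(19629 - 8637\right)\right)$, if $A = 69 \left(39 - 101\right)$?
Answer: $416442564$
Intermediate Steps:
$A = -4278$ ($A = 69 \left(-62\right) = -4278$)
$\left(41326 + 1035 B\right) \left(A + \left(19629 - 8637\right)\right) = \left(41326 + 1035 \cdot 20\right) \left(-4278 + \left(19629 - 8637\right)\right) = \left(41326 + 20700\right) \left(-4278 + 10992\right) = 62026 \cdot 6714 = 416442564$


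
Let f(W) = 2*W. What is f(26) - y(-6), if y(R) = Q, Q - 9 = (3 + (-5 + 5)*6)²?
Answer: 34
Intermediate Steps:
Q = 18 (Q = 9 + (3 + (-5 + 5)*6)² = 9 + (3 + 0*6)² = 9 + (3 + 0)² = 9 + 3² = 9 + 9 = 18)
y(R) = 18
f(26) - y(-6) = 2*26 - 1*18 = 52 - 18 = 34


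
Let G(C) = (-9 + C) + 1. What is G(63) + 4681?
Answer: 4736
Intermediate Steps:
G(C) = -8 + C
G(63) + 4681 = (-8 + 63) + 4681 = 55 + 4681 = 4736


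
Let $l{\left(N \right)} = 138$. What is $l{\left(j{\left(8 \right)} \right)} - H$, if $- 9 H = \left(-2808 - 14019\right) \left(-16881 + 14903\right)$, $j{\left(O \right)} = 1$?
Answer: $\frac{11095016}{3} \approx 3.6983 \cdot 10^{6}$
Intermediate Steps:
$H = - \frac{11094602}{3}$ ($H = - \frac{\left(-2808 - 14019\right) \left(-16881 + 14903\right)}{9} = - \frac{\left(-16827\right) \left(-1978\right)}{9} = \left(- \frac{1}{9}\right) 33283806 = - \frac{11094602}{3} \approx -3.6982 \cdot 10^{6}$)
$l{\left(j{\left(8 \right)} \right)} - H = 138 - - \frac{11094602}{3} = 138 + \frac{11094602}{3} = \frac{11095016}{3}$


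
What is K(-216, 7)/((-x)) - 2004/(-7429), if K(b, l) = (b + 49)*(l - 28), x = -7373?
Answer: 40828995/54774017 ≈ 0.74541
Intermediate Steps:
K(b, l) = (-28 + l)*(49 + b) (K(b, l) = (49 + b)*(-28 + l) = (-28 + l)*(49 + b))
K(-216, 7)/((-x)) - 2004/(-7429) = (-1372 - 28*(-216) + 49*7 - 216*7)/((-1*(-7373))) - 2004/(-7429) = (-1372 + 6048 + 343 - 1512)/7373 - 2004*(-1/7429) = 3507*(1/7373) + 2004/7429 = 3507/7373 + 2004/7429 = 40828995/54774017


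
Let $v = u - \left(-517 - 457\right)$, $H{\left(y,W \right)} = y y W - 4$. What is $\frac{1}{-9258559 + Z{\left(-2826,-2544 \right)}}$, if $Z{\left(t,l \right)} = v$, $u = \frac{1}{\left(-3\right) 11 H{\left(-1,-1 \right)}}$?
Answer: $- \frac{165}{1527501524} \approx -1.0802 \cdot 10^{-7}$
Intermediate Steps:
$H{\left(y,W \right)} = -4 + W y^{2}$ ($H{\left(y,W \right)} = y^{2} W - 4 = W y^{2} - 4 = -4 + W y^{2}$)
$u = \frac{1}{165}$ ($u = \frac{1}{\left(-3\right) 11 \left(-4 - \left(-1\right)^{2}\right)} = \frac{1}{\left(-33\right) \left(-4 - 1\right)} = \frac{1}{\left(-33\right) \left(-5\right)} = \frac{1}{165} \approx 0.0060606$)
$v = \frac{160711}{165}$ ($v = \frac{1}{165} - \left(-517 - 457\right) = \frac{1}{165} - -974 = \frac{1}{165} + 974 = \frac{160711}{165} \approx 974.01$)
$Z{\left(t,l \right)} = \frac{160711}{165}$
$\frac{1}{-9258559 + Z{\left(-2826,-2544 \right)}} = \frac{1}{-9258559 + \frac{160711}{165}} = \frac{1}{- \frac{1527501524}{165}} = - \frac{165}{1527501524}$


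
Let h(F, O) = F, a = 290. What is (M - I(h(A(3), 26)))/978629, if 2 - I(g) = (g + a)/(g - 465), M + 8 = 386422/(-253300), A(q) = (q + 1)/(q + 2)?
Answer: -3572138331/287672545174850 ≈ -1.2417e-5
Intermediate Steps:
A(q) = (1 + q)/(2 + q)
M = -1206411/126650 (M = -8 + 386422/(-253300) = -8 + 386422*(-1/253300) = -8 - 193211/126650 = -1206411/126650 ≈ -9.5255)
I(g) = 2 - (290 + g)/(-465 + g) (I(g) = 2 - (g + 290)/(g - 465) = 2 - (290 + g)/(-465 + g))
(M - I(h(A(3), 26)))/978629 = (-1206411/126650 - (-1220 + (1 + 3)/(2 + 3))/(-465 + (1 + 3)/(2 + 3)))/978629 = (-1206411/126650 - (-1220 + 4/5)/(-465 + 4/5))*(1/978629) = (-1206411/126650 - (-1220 + (⅕)*4)/(-465 + (⅕)*4))*(1/978629) = (-1206411/126650 - (-1220 + ⅘)/(-465 + ⅘))*(1/978629) = (-1206411/126650 - (-6096)/((-2321/5)*5))*(1/978629) = (-1206411/126650 - (-5)*(-6096)/(2321*5))*(1/978629) = (-1206411/126650 - 1*6096/2321)*(1/978629) = (-1206411/126650 - 6096/2321)*(1/978629) = -3572138331/293954650*1/978629 = -3572138331/287672545174850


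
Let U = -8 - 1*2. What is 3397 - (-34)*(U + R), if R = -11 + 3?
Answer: 2785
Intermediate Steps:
U = -10 (U = -8 - 2 = -10)
R = -8
3397 - (-34)*(U + R) = 3397 - (-34)*(-10 - 8) = 3397 - (-34)*(-18) = 3397 - 1*612 = 3397 - 612 = 2785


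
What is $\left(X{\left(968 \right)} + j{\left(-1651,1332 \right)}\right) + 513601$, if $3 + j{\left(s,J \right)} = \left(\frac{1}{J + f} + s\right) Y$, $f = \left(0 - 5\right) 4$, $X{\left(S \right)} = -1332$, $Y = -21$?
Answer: $\frac{717581323}{1312} \approx 5.4694 \cdot 10^{5}$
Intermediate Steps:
$f = -20$ ($f = \left(-5\right) 4 = -20$)
$j{\left(s,J \right)} = -3 - 21 s - \frac{21}{-20 + J}$ ($j{\left(s,J \right)} = -3 + \left(\frac{1}{J - 20} + s\right) \left(-21\right) = -3 + \left(\frac{1}{-20 + J} + s\right) \left(-21\right) = -3 + \left(s + \frac{1}{-20 + J}\right) \left(-21\right) = -3 - \left(21 s + \frac{21}{-20 + J}\right) = -3 - 21 s - \frac{21}{-20 + J}$)
$\left(X{\left(968 \right)} + j{\left(-1651,1332 \right)}\right) + 513601 = \left(-1332 + \frac{3 \left(13 - 1332 + 140 \left(-1651\right) - 9324 \left(-1651\right)\right)}{-20 + 1332}\right) + 513601 = \left(-1332 + \frac{3 \left(13 - 1332 - 231140 + 15393924\right)}{1312}\right) + 513601 = \left(-1332 + 3 \cdot \frac{1}{1312} \cdot 15161465\right) + 513601 = \left(-1332 + \frac{45484395}{1312}\right) + 513601 = \frac{43736811}{1312} + 513601 = \frac{717581323}{1312}$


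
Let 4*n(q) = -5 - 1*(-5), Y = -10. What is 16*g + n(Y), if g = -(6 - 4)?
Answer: -32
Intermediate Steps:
n(q) = 0 (n(q) = (-5 - 1*(-5))/4 = (-5 + 5)/4 = (¼)*0 = 0)
g = -2 (g = -1*2 = -2)
16*g + n(Y) = 16*(-2) + 0 = -32 + 0 = -32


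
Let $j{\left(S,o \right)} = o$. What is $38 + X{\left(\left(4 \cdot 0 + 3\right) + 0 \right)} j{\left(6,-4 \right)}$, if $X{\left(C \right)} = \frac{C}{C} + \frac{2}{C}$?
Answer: $\frac{94}{3} \approx 31.333$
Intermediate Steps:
$X{\left(C \right)} = 1 + \frac{2}{C}$
$38 + X{\left(\left(4 \cdot 0 + 3\right) + 0 \right)} j{\left(6,-4 \right)} = 38 + \frac{2 + \left(\left(4 \cdot 0 + 3\right) + 0\right)}{\left(4 \cdot 0 + 3\right) + 0} \left(-4\right) = 38 + \frac{2 + \left(\left(0 + 3\right) + 0\right)}{\left(0 + 3\right) + 0} \left(-4\right) = 38 + \frac{2 + \left(3 + 0\right)}{3 + 0} \left(-4\right) = 38 + \frac{2 + 3}{3} \left(-4\right) = 38 + \frac{1}{3} \cdot 5 \left(-4\right) = 38 + \frac{5}{3} \left(-4\right) = 38 - \frac{20}{3} = \frac{94}{3}$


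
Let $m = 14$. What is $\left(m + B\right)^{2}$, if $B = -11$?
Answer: $9$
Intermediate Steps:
$\left(m + B\right)^{2} = \left(14 - 11\right)^{2} = 3^{2} = 9$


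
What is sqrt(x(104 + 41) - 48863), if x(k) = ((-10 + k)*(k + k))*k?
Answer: sqrt(5627887) ≈ 2372.3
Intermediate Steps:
x(k) = 2*k**2*(-10 + k) (x(k) = ((-10 + k)*(2*k))*k = (2*k*(-10 + k))*k = 2*k**2*(-10 + k))
sqrt(x(104 + 41) - 48863) = sqrt(2*(104 + 41)**2*(-10 + (104 + 41)) - 48863) = sqrt(2*145**2*(-10 + 145) - 48863) = sqrt(2*21025*135 - 48863) = sqrt(5676750 - 48863) = sqrt(5627887)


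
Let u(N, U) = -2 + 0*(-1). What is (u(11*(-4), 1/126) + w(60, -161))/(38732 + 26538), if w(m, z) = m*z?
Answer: -4831/32635 ≈ -0.14803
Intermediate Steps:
u(N, U) = -2 (u(N, U) = -2 + 0 = -2)
(u(11*(-4), 1/126) + w(60, -161))/(38732 + 26538) = (-2 + 60*(-161))/(38732 + 26538) = (-2 - 9660)/65270 = -9662*1/65270 = -4831/32635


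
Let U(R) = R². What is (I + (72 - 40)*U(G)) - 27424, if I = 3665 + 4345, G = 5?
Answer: -18614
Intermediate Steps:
I = 8010
(I + (72 - 40)*U(G)) - 27424 = (8010 + (72 - 40)*5²) - 27424 = (8010 + 32*25) - 27424 = (8010 + 800) - 27424 = 8810 - 27424 = -18614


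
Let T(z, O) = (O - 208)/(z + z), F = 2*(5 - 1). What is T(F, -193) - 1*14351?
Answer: -230017/16 ≈ -14376.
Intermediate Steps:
F = 8 (F = 2*4 = 8)
T(z, O) = (-208 + O)/(2*z) (T(z, O) = (-208 + O)/((2*z)) = (-208 + O)*(1/(2*z)) = (-208 + O)/(2*z))
T(F, -193) - 1*14351 = (1/2)*(-208 - 193)/8 - 1*14351 = (1/2)*(1/8)*(-401) - 14351 = -401/16 - 14351 = -230017/16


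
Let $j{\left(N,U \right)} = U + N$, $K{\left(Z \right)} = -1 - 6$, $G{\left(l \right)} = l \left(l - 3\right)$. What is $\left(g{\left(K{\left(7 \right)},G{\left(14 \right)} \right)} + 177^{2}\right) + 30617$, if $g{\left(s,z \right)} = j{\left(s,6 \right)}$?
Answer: $61945$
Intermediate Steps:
$G{\left(l \right)} = l \left(-3 + l\right)$
$K{\left(Z \right)} = -7$ ($K{\left(Z \right)} = -1 - 6 = -7$)
$j{\left(N,U \right)} = N + U$
$g{\left(s,z \right)} = 6 + s$ ($g{\left(s,z \right)} = s + 6 = 6 + s$)
$\left(g{\left(K{\left(7 \right)},G{\left(14 \right)} \right)} + 177^{2}\right) + 30617 = \left(\left(6 - 7\right) + 177^{2}\right) + 30617 = \left(-1 + 31329\right) + 30617 = 31328 + 30617 = 61945$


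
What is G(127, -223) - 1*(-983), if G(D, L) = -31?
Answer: 952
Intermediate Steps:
G(127, -223) - 1*(-983) = -31 - 1*(-983) = -31 + 983 = 952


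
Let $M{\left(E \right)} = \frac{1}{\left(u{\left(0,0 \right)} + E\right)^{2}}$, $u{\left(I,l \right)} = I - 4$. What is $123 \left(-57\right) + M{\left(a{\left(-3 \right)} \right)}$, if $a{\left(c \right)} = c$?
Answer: $- \frac{343538}{49} \approx -7011.0$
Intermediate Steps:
$u{\left(I,l \right)} = -4 + I$
$M{\left(E \right)} = \frac{1}{\left(-4 + E\right)^{2}}$ ($M{\left(E \right)} = \frac{1}{\left(\left(-4 + 0\right) + E\right)^{2}} = \frac{1}{\left(-4 + E\right)^{2}}$)
$123 \left(-57\right) + M{\left(a{\left(-3 \right)} \right)} = 123 \left(-57\right) + \frac{1}{\left(-4 - 3\right)^{2}} = -7011 + \frac{1}{49} = - \frac{343538}{49}$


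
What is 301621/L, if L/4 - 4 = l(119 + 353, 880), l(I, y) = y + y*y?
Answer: 301621/3101136 ≈ 0.097261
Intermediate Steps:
l(I, y) = y + y²
L = 3101136 (L = 16 + 4*(880*(1 + 880)) = 16 + 4*(880*881) = 16 + 4*775280 = 16 + 3101120 = 3101136)
301621/L = 301621/3101136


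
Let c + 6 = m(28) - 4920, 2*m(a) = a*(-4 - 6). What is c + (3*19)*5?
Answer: -4781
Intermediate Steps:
m(a) = -5*a (m(a) = (a*(-4 - 6))/2 = (a*(-10))/2 = (-10*a)/2 = -5*a)
c = -5066 (c = -6 + (-5*28 - 4920) = -6 + (-140 - 4920) = -6 - 5060 = -5066)
c + (3*19)*5 = -5066 + (3*19)*5 = -5066 + 57*5 = -5066 + 285 = -4781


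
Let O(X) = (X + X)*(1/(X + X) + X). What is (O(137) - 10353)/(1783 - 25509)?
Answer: -13593/11863 ≈ -1.1458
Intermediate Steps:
O(X) = 2*X*(X + 1/(2*X)) (O(X) = (2*X)*(1/(2*X) + X) = (2*X)*(X + 1/(2*X)) = 2*X*(X + 1/(2*X)))
(O(137) - 10353)/(1783 - 25509) = ((1 + 2*137²) - 10353)/(1783 - 25509) = ((1 + 2*18769) - 10353)/(-23726) = ((1 + 37538) - 10353)*(-1/23726) = (37539 - 10353)*(-1/23726) = 27186*(-1/23726) = -13593/11863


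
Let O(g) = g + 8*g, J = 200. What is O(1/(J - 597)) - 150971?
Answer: -59935496/397 ≈ -1.5097e+5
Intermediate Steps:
O(g) = 9*g
O(1/(J - 597)) - 150971 = 9/(200 - 597) - 150971 = 9/(-397) - 150971 = 9*(-1/397) - 150971 = -9/397 - 150971 = -59935496/397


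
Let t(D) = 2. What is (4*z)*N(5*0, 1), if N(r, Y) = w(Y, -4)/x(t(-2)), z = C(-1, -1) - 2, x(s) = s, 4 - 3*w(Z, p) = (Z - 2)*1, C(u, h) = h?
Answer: -10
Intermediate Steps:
w(Z, p) = 2 - Z/3 (w(Z, p) = 4/3 - (Z - 2)/3 = 4/3 - (-2 + Z)/3 = 4/3 + (2/3 - Z/3) = 2 - Z/3)
z = -3 (z = -1 - 2 = -3)
N(r, Y) = 1 - Y/6 (N(r, Y) = (2 - Y/3)/2 = (2 - Y/3)*(1/2) = 1 - Y/6)
(4*z)*N(5*0, 1) = (4*(-3))*(1 - 1/6*1) = -12*(1 - 1/6) = -12*5/6 = -10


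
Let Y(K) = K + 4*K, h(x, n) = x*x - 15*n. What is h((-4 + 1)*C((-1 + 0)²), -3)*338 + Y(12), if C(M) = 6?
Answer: 124782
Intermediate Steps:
h(x, n) = x² - 15*n
Y(K) = 5*K
h((-4 + 1)*C((-1 + 0)²), -3)*338 + Y(12) = (((-4 + 1)*6)² - 15*(-3))*338 + 5*12 = ((-3*6)² + 45)*338 + 60 = ((-18)² + 45)*338 + 60 = (324 + 45)*338 + 60 = 369*338 + 60 = 124722 + 60 = 124782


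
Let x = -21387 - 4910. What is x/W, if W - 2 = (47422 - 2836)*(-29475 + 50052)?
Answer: -26297/917446124 ≈ -2.8663e-5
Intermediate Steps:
x = -26297
W = 917446124 (W = 2 + (47422 - 2836)*(-29475 + 50052) = 2 + 44586*20577 = 2 + 917446122 = 917446124)
x/W = -26297/917446124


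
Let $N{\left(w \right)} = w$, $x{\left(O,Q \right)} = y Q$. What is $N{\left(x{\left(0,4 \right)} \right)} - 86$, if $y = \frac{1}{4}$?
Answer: $-85$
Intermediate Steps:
$y = \frac{1}{4} \approx 0.25$
$x{\left(O,Q \right)} = \frac{Q}{4}$
$N{\left(x{\left(0,4 \right)} \right)} - 86 = \frac{1}{4} \cdot 4 - 86 = 1 - 86 = -85$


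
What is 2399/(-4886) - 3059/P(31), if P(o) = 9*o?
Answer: -15615595/1363194 ≈ -11.455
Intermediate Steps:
2399/(-4886) - 3059/P(31) = 2399/(-4886) - 3059/(9*31) = 2399*(-1/4886) - 3059/279 = -2399/4886 - 3059*1/279 = -2399/4886 - 3059/279 = -15615595/1363194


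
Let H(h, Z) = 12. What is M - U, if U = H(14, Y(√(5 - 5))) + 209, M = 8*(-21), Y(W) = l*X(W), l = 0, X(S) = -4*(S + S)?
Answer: -389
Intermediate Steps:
X(S) = -8*S
Y(W) = 0 (Y(W) = 0*(-8*W) = 0)
M = -168
U = 221 (U = 12 + 209 = 221)
M - U = -168 - 1*221 = -168 - 221 = -389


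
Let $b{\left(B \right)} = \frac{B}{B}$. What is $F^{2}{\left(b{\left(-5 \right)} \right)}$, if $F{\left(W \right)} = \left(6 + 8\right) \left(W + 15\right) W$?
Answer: $50176$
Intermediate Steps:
$b{\left(B \right)} = 1$
$F{\left(W \right)} = W \left(210 + 14 W\right)$ ($F{\left(W \right)} = 14 \left(15 + W\right) W = \left(210 + 14 W\right) W = W \left(210 + 14 W\right)$)
$F^{2}{\left(b{\left(-5 \right)} \right)} = \left(14 \cdot 1 \left(15 + 1\right)\right)^{2} = \left(14 \cdot 1 \cdot 16\right)^{2} = 224^{2} = 50176$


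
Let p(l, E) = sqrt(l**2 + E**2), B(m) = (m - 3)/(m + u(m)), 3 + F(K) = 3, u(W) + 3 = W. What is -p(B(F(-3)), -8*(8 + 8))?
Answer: -sqrt(16385) ≈ -128.00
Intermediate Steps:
u(W) = -3 + W
F(K) = 0 (F(K) = -3 + 3 = 0)
B(m) = (-3 + m)/(-3 + 2*m) (B(m) = (m - 3)/(m + (-3 + m)) = (-3 + m)/(-3 + 2*m))
p(l, E) = sqrt(E**2 + l**2)
-p(B(F(-3)), -8*(8 + 8)) = -sqrt((-8*(8 + 8))**2 + ((-3 + 0)/(-3 + 2*0))**2) = -sqrt((-8*16)**2 + (-3/(-3 + 0))**2) = -sqrt((-128)**2 + (-3/(-3))**2) = -sqrt(16384 + (-1/3*(-3))**2) = -sqrt(16384 + 1**2) = -sqrt(16384 + 1) = -sqrt(16385)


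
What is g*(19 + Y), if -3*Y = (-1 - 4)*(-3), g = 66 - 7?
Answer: 826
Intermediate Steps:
g = 59
Y = -5 (Y = -(-1 - 4)*(-3)/3 = -(-5)*(-3)/3 = -⅓*15 = -5)
g*(19 + Y) = 59*(19 - 5) = 59*14 = 826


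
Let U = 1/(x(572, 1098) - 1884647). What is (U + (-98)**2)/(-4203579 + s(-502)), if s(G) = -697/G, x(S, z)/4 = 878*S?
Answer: -598875994638/262122211687537 ≈ -0.0022847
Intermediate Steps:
x(S, z) = 3512*S (x(S, z) = 4*(878*S) = 3512*S)
U = 1/124217 (U = 1/(3512*572 - 1884647) = 1/(2008864 - 1884647) = 1/124217 ≈ 8.0504e-6)
(U + (-98)**2)/(-4203579 + s(-502)) = (1/124217 + (-98)**2)/(-4203579 - 697/(-502)) = (1/124217 + 9604)/(-4203579 - 697*(-1/502)) = 1192980069/(124217*(-4203579 + 697/502)) = 1192980069/(124217*(-2110195961/502)) = (1192980069/124217)*(-502/2110195961) = -598875994638/262122211687537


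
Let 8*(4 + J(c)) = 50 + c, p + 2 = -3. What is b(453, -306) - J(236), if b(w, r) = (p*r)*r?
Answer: -1872847/4 ≈ -4.6821e+5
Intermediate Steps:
p = -5 (p = -2 - 3 = -5)
J(c) = 9/4 + c/8 (J(c) = -4 + (50 + c)/8 = -4 + (25/4 + c/8) = 9/4 + c/8)
b(w, r) = -5*r² (b(w, r) = (-5*r)*r = -5*r²)
b(453, -306) - J(236) = -5*(-306)² - (9/4 + (⅛)*236) = -5*93636 - (9/4 + 59/2) = -468180 - 1*127/4 = -468180 - 127/4 = -1872847/4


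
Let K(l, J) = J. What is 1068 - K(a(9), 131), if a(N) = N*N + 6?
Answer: 937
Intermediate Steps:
a(N) = 6 + N**2 (a(N) = N**2 + 6 = 6 + N**2)
1068 - K(a(9), 131) = 1068 - 1*131 = 1068 - 131 = 937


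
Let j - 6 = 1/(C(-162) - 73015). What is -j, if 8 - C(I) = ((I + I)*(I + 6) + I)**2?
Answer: -15230513585/2538418931 ≈ -6.0000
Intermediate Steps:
C(I) = 8 - (I + 2*I*(6 + I))**2 (C(I) = 8 - ((I + I)*(I + 6) + I)**2 = 8 - ((2*I)*(6 + I) + I)**2 = 8 - (2*I*(6 + I) + I)**2 = 8 - (I + 2*I*(6 + I))**2)
j = 15230513585/2538418931 (j = 6 + 1/((8 - 1*(-162)**2*(13 + 2*(-162))**2) - 73015) = 6 + 1/((8 - 1*26244*(13 - 324)**2) - 73015) = 6 + 1/((8 - 1*26244*(-311)**2) - 73015) = 6 + 1/((8 - 1*26244*96721) - 73015) = 6 + 1/((8 - 2538345924) - 73015) = 6 + 1/(-2538345916 - 73015) = 6 + 1/(-2538418931) = 6 - 1/2538418931 = 15230513585/2538418931 ≈ 6.0000)
-j = -1*15230513585/2538418931 = -15230513585/2538418931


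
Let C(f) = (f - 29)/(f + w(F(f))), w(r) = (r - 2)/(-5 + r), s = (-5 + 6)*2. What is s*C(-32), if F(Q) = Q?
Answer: 2257/575 ≈ 3.9252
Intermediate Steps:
s = 2 (s = 1*2 = 2)
w(r) = (-2 + r)/(-5 + r)
C(f) = (-29 + f)/(f + (-2 + f)/(-5 + f)) (C(f) = (f - 29)/(f + (-2 + f)/(-5 + f)) = (-29 + f)/(f + (-2 + f)/(-5 + f)))
s*C(-32) = 2*((-29 - 32)*(-5 - 32)/(-2 - 32 - 32*(-5 - 32))) = 2*(-61*(-37)/(-2 - 32 - 32*(-37))) = 2*(-61*(-37)/(-2 - 32 + 1184)) = 2*(-61*(-37)/1150) = 2*((1/1150)*(-61)*(-37)) = 2*(2257/1150) = 2257/575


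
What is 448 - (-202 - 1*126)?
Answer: 776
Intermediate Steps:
448 - (-202 - 1*126) = 448 - (-202 - 126) = 448 - 1*(-328) = 448 + 328 = 776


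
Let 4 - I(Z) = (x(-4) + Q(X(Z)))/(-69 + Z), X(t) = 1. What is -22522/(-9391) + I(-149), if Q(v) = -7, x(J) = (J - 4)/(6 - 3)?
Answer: 39023905/6141714 ≈ 6.3539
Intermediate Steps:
x(J) = -4/3 + J/3 (x(J) = (-4 + J)/3 = (-4 + J)*(⅓) = -4/3 + J/3)
I(Z) = 4 + 29/(3*(-69 + Z)) (I(Z) = 4 - ((-4/3 + (⅓)*(-4)) - 7)/(-69 + Z) = 4 - ((-4/3 - 4/3) - 7)/(-69 + Z) = 4 - (-8/3 - 7)/(-69 + Z) = 4 - (-29)/(3*(-69 + Z)) = 4 + 29/(3*(-69 + Z)))
-22522/(-9391) + I(-149) = -22522/(-9391) + (-799 + 12*(-149))/(3*(-69 - 149)) = -22522*(-1/9391) + (⅓)*(-799 - 1788)/(-218) = 22522/9391 + (⅓)*(-1/218)*(-2587) = 22522/9391 + 2587/654 = 39023905/6141714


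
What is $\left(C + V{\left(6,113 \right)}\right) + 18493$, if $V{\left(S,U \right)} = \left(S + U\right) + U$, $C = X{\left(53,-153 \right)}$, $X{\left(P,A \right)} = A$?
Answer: $18572$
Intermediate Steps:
$C = -153$
$V{\left(S,U \right)} = S + 2 U$
$\left(C + V{\left(6,113 \right)}\right) + 18493 = \left(-153 + \left(6 + 2 \cdot 113\right)\right) + 18493 = \left(-153 + \left(6 + 226\right)\right) + 18493 = \left(-153 + 232\right) + 18493 = 79 + 18493 = 18572$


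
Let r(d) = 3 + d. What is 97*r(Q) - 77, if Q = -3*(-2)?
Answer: 796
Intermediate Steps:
Q = 6
97*r(Q) - 77 = 97*(3 + 6) - 77 = 97*9 - 77 = 873 - 77 = 796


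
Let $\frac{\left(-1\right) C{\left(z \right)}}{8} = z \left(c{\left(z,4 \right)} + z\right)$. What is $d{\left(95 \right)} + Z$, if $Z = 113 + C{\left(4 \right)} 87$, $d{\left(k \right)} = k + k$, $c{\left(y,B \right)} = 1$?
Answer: $-13617$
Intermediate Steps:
$d{\left(k \right)} = 2 k$
$C{\left(z \right)} = - 8 z \left(1 + z\right)$
$Z = -13807$ ($Z = 113 + \left(-8\right) 4 \left(1 + 4\right) 87 = 113 + \left(-8\right) 4 \cdot 5 \cdot 87 = 113 - 13920 = -13807$)
$d{\left(95 \right)} + Z = 2 \cdot 95 - 13807 = 190 - 13807 = -13617$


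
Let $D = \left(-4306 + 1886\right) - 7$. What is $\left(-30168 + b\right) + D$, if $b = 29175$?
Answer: $-3420$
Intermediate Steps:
$D = -2427$ ($D = -2420 - 7 = -2427$)
$\left(-30168 + b\right) + D = \left(-30168 + 29175\right) - 2427 = -993 - 2427 = -3420$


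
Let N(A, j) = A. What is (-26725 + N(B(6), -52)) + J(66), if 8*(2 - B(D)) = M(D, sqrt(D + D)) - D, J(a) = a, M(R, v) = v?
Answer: -106625/4 - sqrt(3)/4 ≈ -26657.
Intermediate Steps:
B(D) = 2 + D/8 - sqrt(2)*sqrt(D)/8 (B(D) = 2 - (sqrt(D + D) - D)/8 = 2 - (sqrt(2*D) - D)/8 = 2 - (sqrt(2)*sqrt(D) - D)/8 = 2 - (-D + sqrt(2)*sqrt(D))/8 = 2 + (D/8 - sqrt(2)*sqrt(D)/8) = 2 + D/8 - sqrt(2)*sqrt(D)/8)
(-26725 + N(B(6), -52)) + J(66) = (-26725 + (2 + (1/8)*6 - sqrt(2)*sqrt(6)/8)) + 66 = (-26725 + (2 + 3/4 - sqrt(3)/4)) + 66 = (-26725 + (11/4 - sqrt(3)/4)) + 66 = (-106889/4 - sqrt(3)/4) + 66 = -106625/4 - sqrt(3)/4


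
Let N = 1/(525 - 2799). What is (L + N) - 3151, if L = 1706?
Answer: -3285931/2274 ≈ -1445.0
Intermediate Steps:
N = -1/2274 (N = 1/(-2274) = -1/2274 ≈ -0.00043975)
(L + N) - 3151 = (1706 - 1/2274) - 3151 = 3879443/2274 - 3151 = -3285931/2274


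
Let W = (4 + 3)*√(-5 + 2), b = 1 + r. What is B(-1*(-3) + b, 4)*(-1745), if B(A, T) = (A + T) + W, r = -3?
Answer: -8725 - 12215*I*√3 ≈ -8725.0 - 21157.0*I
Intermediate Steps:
b = -2 (b = 1 - 3 = -2)
W = 7*I*√3 (W = 7*√(-3) = 7*(I*√3) = 7*I*√3 ≈ 12.124*I)
B(A, T) = A + T + 7*I*√3 (B(A, T) = (A + T) + 7*I*√3 = A + T + 7*I*√3)
B(-1*(-3) + b, 4)*(-1745) = ((-1*(-3) - 2) + 4 + 7*I*√3)*(-1745) = ((3 - 2) + 4 + 7*I*√3)*(-1745) = (1 + 4 + 7*I*√3)*(-1745) = (5 + 7*I*√3)*(-1745) = -8725 - 12215*I*√3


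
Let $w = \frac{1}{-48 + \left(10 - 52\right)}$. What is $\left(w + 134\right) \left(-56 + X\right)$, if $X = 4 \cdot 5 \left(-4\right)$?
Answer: $- \frac{820012}{45} \approx -18223.0$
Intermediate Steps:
$X = -80$ ($X = 20 \left(-4\right) = -80$)
$w = - \frac{1}{90}$ ($w = \frac{1}{-48 - 42} = \frac{1}{-90} = - \frac{1}{90} \approx -0.011111$)
$\left(w + 134\right) \left(-56 + X\right) = \left(- \frac{1}{90} + 134\right) \left(-56 - 80\right) = \frac{12059}{90} \left(-136\right) = - \frac{820012}{45}$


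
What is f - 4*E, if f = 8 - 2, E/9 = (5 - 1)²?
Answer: -570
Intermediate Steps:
E = 144 (E = 9*(5 - 1)² = 9*4² = 9*16 = 144)
f = 6
f - 4*E = 6 - 4*144 = 6 - 576 = -570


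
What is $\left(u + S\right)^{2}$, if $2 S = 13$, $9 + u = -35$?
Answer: $\frac{5625}{4} \approx 1406.3$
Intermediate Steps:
$u = -44$ ($u = -9 - 35 = -44$)
$S = \frac{13}{2}$ ($S = \frac{1}{2} \cdot 13 = \frac{13}{2} \approx 6.5$)
$\left(u + S\right)^{2} = \left(-44 + \frac{13}{2}\right)^{2} = \left(- \frac{75}{2}\right)^{2} = \frac{5625}{4}$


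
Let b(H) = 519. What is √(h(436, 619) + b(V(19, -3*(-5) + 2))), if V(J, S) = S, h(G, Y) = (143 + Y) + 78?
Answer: 3*√151 ≈ 36.865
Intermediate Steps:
h(G, Y) = 221 + Y
√(h(436, 619) + b(V(19, -3*(-5) + 2))) = √((221 + 619) + 519) = √(840 + 519) = √1359 = 3*√151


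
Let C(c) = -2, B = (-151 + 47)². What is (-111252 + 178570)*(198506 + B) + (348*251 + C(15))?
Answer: 14091225742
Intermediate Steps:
B = 10816 (B = (-104)² = 10816)
(-111252 + 178570)*(198506 + B) + (348*251 + C(15)) = (-111252 + 178570)*(198506 + 10816) + (348*251 - 2) = 67318*209322 + (87348 - 2) = 14091138396 + 87346 = 14091225742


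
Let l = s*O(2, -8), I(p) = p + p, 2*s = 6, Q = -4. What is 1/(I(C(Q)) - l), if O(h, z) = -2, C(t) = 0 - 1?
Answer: ¼ ≈ 0.25000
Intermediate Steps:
C(t) = -1
s = 3 (s = (½)*6 = 3)
I(p) = 2*p
l = -6 (l = 3*(-2) = -6)
1/(I(C(Q)) - l) = 1/(2*(-1) - 1*(-6)) = 1/(-2 + 6) = 1/4 = ¼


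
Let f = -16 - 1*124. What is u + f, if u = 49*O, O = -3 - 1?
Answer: -336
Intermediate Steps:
O = -4
f = -140 (f = -16 - 124 = -140)
u = -196 (u = 49*(-4) = -196)
u + f = -196 - 140 = -336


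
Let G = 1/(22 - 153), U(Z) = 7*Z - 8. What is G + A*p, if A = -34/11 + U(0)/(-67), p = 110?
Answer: -2868967/8777 ≈ -326.87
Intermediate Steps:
U(Z) = -8 + 7*Z
A = -2190/737 (A = -34/11 + (-8 + 7*0)/(-67) = -34*1/11 + (-8 + 0)*(-1/67) = -34/11 - 8*(-1/67) = -34/11 + 8/67 = -2190/737 ≈ -2.9715)
G = -1/131 (G = 1/(-131) = -1/131 ≈ -0.0076336)
G + A*p = -1/131 - 2190/737*110 = -1/131 - 21900/67 = -2868967/8777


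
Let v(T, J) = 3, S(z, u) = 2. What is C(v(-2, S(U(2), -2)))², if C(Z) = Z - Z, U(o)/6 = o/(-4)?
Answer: 0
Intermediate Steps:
U(o) = -3*o/2 (U(o) = 6*(o/(-4)) = 6*(o*(-¼)) = 6*(-o/4) = -3*o/2)
C(Z) = 0
C(v(-2, S(U(2), -2)))² = 0² = 0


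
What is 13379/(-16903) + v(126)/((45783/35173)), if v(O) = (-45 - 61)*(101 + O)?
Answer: -14306174598335/773870049 ≈ -18487.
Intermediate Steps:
v(O) = -10706 - 106*O (v(O) = -106*(101 + O) = -10706 - 106*O)
13379/(-16903) + v(126)/((45783/35173)) = 13379/(-16903) + (-10706 - 106*126)/((45783/35173)) = 13379*(-1/16903) + (-10706 - 13356)/((45783*(1/35173))) = -13379/16903 - 24062/45783/35173 = -13379/16903 - 24062*35173/45783 = -13379/16903 - 846332726/45783 = -14306174598335/773870049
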